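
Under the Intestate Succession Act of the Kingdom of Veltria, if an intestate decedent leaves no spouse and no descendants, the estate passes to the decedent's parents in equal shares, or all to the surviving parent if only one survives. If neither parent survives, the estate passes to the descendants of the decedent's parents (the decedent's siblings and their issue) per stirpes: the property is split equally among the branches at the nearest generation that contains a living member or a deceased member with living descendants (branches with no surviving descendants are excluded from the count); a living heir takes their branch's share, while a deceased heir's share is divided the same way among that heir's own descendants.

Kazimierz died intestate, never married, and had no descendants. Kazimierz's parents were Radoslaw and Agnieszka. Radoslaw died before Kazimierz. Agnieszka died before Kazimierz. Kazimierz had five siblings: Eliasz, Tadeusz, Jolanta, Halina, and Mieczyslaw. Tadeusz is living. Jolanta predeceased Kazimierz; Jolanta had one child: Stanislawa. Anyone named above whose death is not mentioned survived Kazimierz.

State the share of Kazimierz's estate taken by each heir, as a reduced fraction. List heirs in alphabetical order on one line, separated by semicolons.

Neither parent survives and there are no descendants, so the estate passes to Kazimierz's siblings and their issue per stirpes.
The estate is divided into 5 equal shares of 1/5 among Eliasz, Tadeusz, Jolanta, Halina, Mieczyslaw.
Eliasz is living and takes 1/5.
Tadeusz is living and takes 1/5.
Jolanta predeceased; the 1/5 allotted to Jolanta's branch passes to Jolanta's issue by representation.
Stanislawa is the sole taker at this level and receives the full 1/5.
Halina is living and takes 1/5.
Mieczyslaw is living and takes 1/5.

Eliasz 1/5; Halina 1/5; Mieczyslaw 1/5; Stanislawa 1/5; Tadeusz 1/5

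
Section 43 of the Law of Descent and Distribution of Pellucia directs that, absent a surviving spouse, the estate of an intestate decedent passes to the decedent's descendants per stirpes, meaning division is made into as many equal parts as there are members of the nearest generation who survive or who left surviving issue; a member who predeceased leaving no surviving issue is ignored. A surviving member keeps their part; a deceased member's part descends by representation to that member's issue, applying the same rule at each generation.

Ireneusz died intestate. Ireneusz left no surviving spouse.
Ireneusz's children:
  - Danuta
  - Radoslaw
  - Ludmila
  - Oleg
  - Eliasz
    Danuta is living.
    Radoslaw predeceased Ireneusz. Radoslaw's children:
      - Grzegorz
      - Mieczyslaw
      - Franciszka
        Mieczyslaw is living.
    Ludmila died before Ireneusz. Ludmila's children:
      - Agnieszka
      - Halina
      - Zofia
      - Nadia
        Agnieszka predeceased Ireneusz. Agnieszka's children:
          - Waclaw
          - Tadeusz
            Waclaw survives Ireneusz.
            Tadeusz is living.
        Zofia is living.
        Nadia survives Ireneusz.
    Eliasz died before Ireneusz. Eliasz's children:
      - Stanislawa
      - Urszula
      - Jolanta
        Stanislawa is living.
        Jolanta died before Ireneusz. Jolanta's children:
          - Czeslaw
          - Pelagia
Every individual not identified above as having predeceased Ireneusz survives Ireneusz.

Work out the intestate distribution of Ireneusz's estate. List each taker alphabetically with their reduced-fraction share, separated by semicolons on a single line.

Czeslaw 1/30; Danuta 1/5; Franciszka 1/15; Grzegorz 1/15; Halina 1/20; Mieczyslaw 1/15; Nadia 1/20; Oleg 1/5; Pelagia 1/30; Stanislawa 1/15; Tadeusz 1/40; Urszula 1/15; Waclaw 1/40; Zofia 1/20

There is no surviving spouse, so the entire estate passes to Ireneusz's descendants per stirpes.
The estate is divided into 5 equal shares of 1/5 among Danuta, Radoslaw, Ludmila, Oleg, Eliasz.
Danuta is living and takes 1/5.
Radoslaw predeceased; the 1/5 allotted to Radoslaw's branch passes to Radoslaw's issue by representation.
The 1/5 is divided into 3 equal shares of 1/15 among Grzegorz, Mieczyslaw, Franciszka.
Grzegorz is living and takes 1/15.
Mieczyslaw is living and takes 1/15.
Franciszka is living and takes 1/15.
Ludmila predeceased; the 1/5 allotted to Ludmila's branch passes to Ludmila's issue by representation.
The 1/5 is divided into 4 equal shares of 1/20 among Agnieszka, Halina, Zofia, Nadia.
Agnieszka predeceased; the 1/20 allotted to Agnieszka's branch passes to Agnieszka's issue by representation.
The 1/20 is divided into 2 equal shares of 1/40 among Waclaw, Tadeusz.
Waclaw is living and takes 1/40.
Tadeusz is living and takes 1/40.
Halina is living and takes 1/20.
Zofia is living and takes 1/20.
Nadia is living and takes 1/20.
Oleg is living and takes 1/5.
Eliasz predeceased; the 1/5 allotted to Eliasz's branch passes to Eliasz's issue by representation.
The 1/5 is divided into 3 equal shares of 1/15 among Stanislawa, Urszula, Jolanta.
Stanislawa is living and takes 1/15.
Urszula is living and takes 1/15.
Jolanta predeceased; the 1/15 allotted to Jolanta's branch passes to Jolanta's issue by representation.
The 1/15 is divided into 2 equal shares of 1/30 among Czeslaw, Pelagia.
Czeslaw is living and takes 1/30.
Pelagia is living and takes 1/30.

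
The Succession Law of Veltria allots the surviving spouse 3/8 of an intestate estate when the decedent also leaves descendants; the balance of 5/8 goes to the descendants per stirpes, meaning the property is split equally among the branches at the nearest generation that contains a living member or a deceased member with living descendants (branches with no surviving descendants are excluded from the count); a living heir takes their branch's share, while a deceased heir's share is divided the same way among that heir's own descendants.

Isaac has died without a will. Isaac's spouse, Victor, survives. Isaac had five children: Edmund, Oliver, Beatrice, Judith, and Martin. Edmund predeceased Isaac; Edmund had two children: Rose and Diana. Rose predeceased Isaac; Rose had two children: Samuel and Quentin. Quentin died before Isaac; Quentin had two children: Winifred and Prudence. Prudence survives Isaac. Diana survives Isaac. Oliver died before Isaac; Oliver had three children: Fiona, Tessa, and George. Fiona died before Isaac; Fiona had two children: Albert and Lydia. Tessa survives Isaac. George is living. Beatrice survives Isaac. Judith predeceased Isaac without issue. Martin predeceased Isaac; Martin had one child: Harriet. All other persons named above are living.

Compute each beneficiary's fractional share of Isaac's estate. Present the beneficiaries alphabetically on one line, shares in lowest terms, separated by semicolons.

Victor, as surviving spouse, takes 3/8.
The remaining 5/8 passes to Isaac's descendants per stirpes.
Judith left no surviving issue, so that branch lapses and is disregarded.
The 5/8 is divided into 4 equal shares of 5/32 among Edmund, Oliver, Beatrice, Martin.
Edmund predeceased; the 5/32 allotted to Edmund's branch passes to Edmund's issue by representation.
The 5/32 is divided into 2 equal shares of 5/64 among Rose, Diana.
Rose predeceased; the 5/64 allotted to Rose's branch passes to Rose's issue by representation.
The 5/64 is divided into 2 equal shares of 5/128 among Samuel, Quentin.
Samuel is living and takes 5/128.
Quentin predeceased; the 5/128 allotted to Quentin's branch passes to Quentin's issue by representation.
The 5/128 is divided into 2 equal shares of 5/256 among Winifred, Prudence.
Winifred is living and takes 5/256.
Prudence is living and takes 5/256.
Diana is living and takes 5/64.
Oliver predeceased; the 5/32 allotted to Oliver's branch passes to Oliver's issue by representation.
The 5/32 is divided into 3 equal shares of 5/96 among Fiona, Tessa, George.
Fiona predeceased; the 5/96 allotted to Fiona's branch passes to Fiona's issue by representation.
The 5/96 is divided into 2 equal shares of 5/192 among Albert, Lydia.
Albert is living and takes 5/192.
Lydia is living and takes 5/192.
Tessa is living and takes 5/96.
George is living and takes 5/96.
Beatrice is living and takes 5/32.
Martin predeceased; the 5/32 allotted to Martin's branch passes to Martin's issue by representation.
Harriet is the sole taker at this level and receives the full 5/32.

Albert 5/192; Beatrice 5/32; Diana 5/64; George 5/96; Harriet 5/32; Lydia 5/192; Prudence 5/256; Samuel 5/128; Tessa 5/96; Victor 3/8; Winifred 5/256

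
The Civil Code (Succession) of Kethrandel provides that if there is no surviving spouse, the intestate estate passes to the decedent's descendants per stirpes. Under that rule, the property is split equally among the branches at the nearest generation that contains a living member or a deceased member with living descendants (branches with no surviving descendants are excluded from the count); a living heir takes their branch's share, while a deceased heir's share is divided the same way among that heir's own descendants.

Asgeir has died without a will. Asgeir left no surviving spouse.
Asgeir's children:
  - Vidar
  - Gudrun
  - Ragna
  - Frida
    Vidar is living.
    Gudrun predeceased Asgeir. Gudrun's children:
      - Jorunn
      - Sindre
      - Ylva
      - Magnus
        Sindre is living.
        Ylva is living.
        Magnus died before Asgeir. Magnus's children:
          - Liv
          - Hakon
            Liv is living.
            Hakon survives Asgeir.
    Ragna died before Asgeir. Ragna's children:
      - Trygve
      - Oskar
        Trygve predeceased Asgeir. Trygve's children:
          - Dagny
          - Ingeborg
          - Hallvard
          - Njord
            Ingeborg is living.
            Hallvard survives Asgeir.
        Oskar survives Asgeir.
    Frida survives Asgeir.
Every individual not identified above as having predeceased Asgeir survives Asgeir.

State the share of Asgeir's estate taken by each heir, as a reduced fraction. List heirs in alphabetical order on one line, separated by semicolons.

There is no surviving spouse, so the entire estate passes to Asgeir's descendants per stirpes.
The estate is divided into 4 equal shares of 1/4 among Vidar, Gudrun, Ragna, Frida.
Vidar is living and takes 1/4.
Gudrun predeceased; the 1/4 allotted to Gudrun's branch passes to Gudrun's issue by representation.
The 1/4 is divided into 4 equal shares of 1/16 among Jorunn, Sindre, Ylva, Magnus.
Jorunn is living and takes 1/16.
Sindre is living and takes 1/16.
Ylva is living and takes 1/16.
Magnus predeceased; the 1/16 allotted to Magnus's branch passes to Magnus's issue by representation.
The 1/16 is divided into 2 equal shares of 1/32 among Liv, Hakon.
Liv is living and takes 1/32.
Hakon is living and takes 1/32.
Ragna predeceased; the 1/4 allotted to Ragna's branch passes to Ragna's issue by representation.
The 1/4 is divided into 2 equal shares of 1/8 among Trygve, Oskar.
Trygve predeceased; the 1/8 allotted to Trygve's branch passes to Trygve's issue by representation.
The 1/8 is divided into 4 equal shares of 1/32 among Dagny, Ingeborg, Hallvard, Njord.
Dagny is living and takes 1/32.
Ingeborg is living and takes 1/32.
Hallvard is living and takes 1/32.
Njord is living and takes 1/32.
Oskar is living and takes 1/8.
Frida is living and takes 1/4.

Dagny 1/32; Frida 1/4; Hakon 1/32; Hallvard 1/32; Ingeborg 1/32; Jorunn 1/16; Liv 1/32; Njord 1/32; Oskar 1/8; Sindre 1/16; Vidar 1/4; Ylva 1/16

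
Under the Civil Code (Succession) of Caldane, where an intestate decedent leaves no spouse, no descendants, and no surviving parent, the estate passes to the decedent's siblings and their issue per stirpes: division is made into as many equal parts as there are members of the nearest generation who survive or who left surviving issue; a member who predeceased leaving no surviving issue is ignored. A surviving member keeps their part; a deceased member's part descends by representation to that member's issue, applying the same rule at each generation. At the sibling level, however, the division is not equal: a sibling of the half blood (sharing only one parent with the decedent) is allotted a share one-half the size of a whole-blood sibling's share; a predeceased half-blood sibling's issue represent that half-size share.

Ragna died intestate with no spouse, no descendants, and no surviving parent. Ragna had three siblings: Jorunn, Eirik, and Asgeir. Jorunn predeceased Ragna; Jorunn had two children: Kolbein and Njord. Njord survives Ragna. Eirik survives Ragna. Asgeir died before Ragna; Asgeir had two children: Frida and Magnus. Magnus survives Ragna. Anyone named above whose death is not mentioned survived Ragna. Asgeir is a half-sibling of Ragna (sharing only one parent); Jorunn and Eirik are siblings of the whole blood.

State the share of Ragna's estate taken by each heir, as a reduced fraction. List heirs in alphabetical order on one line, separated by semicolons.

No spouse, descendants, or parent survives, so the estate passes to Ragna's siblings per stirpes.
Half-blood siblings count for one-half the weight of whole-blood siblings at the initial division.
Dividing 1 in proportion to weights (total weight 5/2): Jorunn (weight 1) → 2/5; Eirik (weight 1) → 2/5; Asgeir (weight 1/2) → 1/5.
Jorunn predeceased; the 2/5 allotted to Jorunn's branch passes to Jorunn's issue by representation.
The 2/5 is divided into 2 equal shares of 1/5 among Kolbein, Njord.
Kolbein is living and takes 1/5.
Njord is living and takes 1/5.
Eirik is living and takes 2/5.
Asgeir predeceased; the 1/5 allotted to Asgeir's branch passes to Asgeir's issue by representation.
The 1/5 is divided into 2 equal shares of 1/10 among Frida, Magnus.
Frida is living and takes 1/10.
Magnus is living and takes 1/10.

Eirik 2/5; Frida 1/10; Kolbein 1/5; Magnus 1/10; Njord 1/5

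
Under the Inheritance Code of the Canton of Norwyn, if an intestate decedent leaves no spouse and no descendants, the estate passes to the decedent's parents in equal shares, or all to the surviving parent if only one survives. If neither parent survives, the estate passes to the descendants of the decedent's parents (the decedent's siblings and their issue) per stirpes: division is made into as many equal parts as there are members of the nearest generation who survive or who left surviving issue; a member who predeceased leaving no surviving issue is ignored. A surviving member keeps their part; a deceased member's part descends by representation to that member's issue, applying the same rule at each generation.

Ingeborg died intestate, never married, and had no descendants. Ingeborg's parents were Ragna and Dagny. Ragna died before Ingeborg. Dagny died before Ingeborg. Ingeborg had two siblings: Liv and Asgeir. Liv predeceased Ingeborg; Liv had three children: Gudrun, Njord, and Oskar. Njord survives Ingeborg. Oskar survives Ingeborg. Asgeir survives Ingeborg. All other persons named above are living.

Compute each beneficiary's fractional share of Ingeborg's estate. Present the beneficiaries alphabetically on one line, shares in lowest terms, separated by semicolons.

Asgeir 1/2; Gudrun 1/6; Njord 1/6; Oskar 1/6

Neither parent survives and there are no descendants, so the estate passes to Ingeborg's siblings and their issue per stirpes.
The estate is divided into 2 equal shares of 1/2 among Liv, Asgeir.
Liv predeceased; the 1/2 allotted to Liv's branch passes to Liv's issue by representation.
The 1/2 is divided into 3 equal shares of 1/6 among Gudrun, Njord, Oskar.
Gudrun is living and takes 1/6.
Njord is living and takes 1/6.
Oskar is living and takes 1/6.
Asgeir is living and takes 1/2.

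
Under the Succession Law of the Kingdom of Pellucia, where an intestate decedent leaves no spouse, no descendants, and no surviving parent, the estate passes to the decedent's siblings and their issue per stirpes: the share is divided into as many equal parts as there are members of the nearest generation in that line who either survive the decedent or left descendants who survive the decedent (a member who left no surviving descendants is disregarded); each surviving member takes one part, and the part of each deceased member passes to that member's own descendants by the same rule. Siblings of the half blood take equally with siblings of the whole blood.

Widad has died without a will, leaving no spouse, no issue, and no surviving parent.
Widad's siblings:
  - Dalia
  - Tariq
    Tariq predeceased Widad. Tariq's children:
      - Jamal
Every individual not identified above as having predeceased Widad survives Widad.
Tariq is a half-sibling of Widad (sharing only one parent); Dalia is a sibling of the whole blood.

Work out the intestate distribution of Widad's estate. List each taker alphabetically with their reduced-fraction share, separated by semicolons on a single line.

Dalia 1/2; Jamal 1/2

No spouse, descendants, or parent survives, so the estate passes to Widad's siblings per stirpes.
Half-blood and whole-blood siblings take equally under the stated rule.
The estate is divided into 2 equal shares of 1/2 among Dalia, Tariq.
Dalia is living and takes 1/2.
Tariq predeceased; the 1/2 allotted to Tariq's branch passes to Tariq's issue by representation.
Jamal is the sole taker at this level and receives the full 1/2.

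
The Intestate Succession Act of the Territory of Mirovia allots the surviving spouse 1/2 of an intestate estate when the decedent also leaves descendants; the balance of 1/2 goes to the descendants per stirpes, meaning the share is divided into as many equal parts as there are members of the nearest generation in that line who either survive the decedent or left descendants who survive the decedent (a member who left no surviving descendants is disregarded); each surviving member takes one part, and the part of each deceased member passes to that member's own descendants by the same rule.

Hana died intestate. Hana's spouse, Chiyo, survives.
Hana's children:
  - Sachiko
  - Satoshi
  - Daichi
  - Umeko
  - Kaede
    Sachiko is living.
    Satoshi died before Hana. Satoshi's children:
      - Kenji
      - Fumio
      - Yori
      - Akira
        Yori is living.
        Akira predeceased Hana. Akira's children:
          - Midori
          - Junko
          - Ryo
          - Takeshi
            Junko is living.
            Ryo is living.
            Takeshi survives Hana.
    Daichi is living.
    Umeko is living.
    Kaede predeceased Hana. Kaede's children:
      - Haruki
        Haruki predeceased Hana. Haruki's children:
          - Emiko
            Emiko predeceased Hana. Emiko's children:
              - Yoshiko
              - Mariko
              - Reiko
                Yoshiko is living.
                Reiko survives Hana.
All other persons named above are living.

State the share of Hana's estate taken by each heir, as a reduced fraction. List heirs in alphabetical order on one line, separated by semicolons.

Chiyo 1/2; Daichi 1/10; Fumio 1/40; Junko 1/160; Kenji 1/40; Mariko 1/30; Midori 1/160; Reiko 1/30; Ryo 1/160; Sachiko 1/10; Takeshi 1/160; Umeko 1/10; Yori 1/40; Yoshiko 1/30

Chiyo, as surviving spouse, takes 1/2.
The remaining 1/2 passes to Hana's descendants per stirpes.
The 1/2 is divided into 5 equal shares of 1/10 among Sachiko, Satoshi, Daichi, Umeko, Kaede.
Sachiko is living and takes 1/10.
Satoshi predeceased; the 1/10 allotted to Satoshi's branch passes to Satoshi's issue by representation.
The 1/10 is divided into 4 equal shares of 1/40 among Kenji, Fumio, Yori, Akira.
Kenji is living and takes 1/40.
Fumio is living and takes 1/40.
Yori is living and takes 1/40.
Akira predeceased; the 1/40 allotted to Akira's branch passes to Akira's issue by representation.
The 1/40 is divided into 4 equal shares of 1/160 among Midori, Junko, Ryo, Takeshi.
Midori is living and takes 1/160.
Junko is living and takes 1/160.
Ryo is living and takes 1/160.
Takeshi is living and takes 1/160.
Daichi is living and takes 1/10.
Umeko is living and takes 1/10.
Kaede predeceased; the 1/10 allotted to Kaede's branch passes to Kaede's issue by representation.
Haruki's line is the sole branch at this level, so the full 1/10 passes to Haruki's issue by representation.
Emiko's line is the sole branch at this level, so the full 1/10 passes to Emiko's issue by representation.
The 1/10 is divided into 3 equal shares of 1/30 among Yoshiko, Mariko, Reiko.
Yoshiko is living and takes 1/30.
Mariko is living and takes 1/30.
Reiko is living and takes 1/30.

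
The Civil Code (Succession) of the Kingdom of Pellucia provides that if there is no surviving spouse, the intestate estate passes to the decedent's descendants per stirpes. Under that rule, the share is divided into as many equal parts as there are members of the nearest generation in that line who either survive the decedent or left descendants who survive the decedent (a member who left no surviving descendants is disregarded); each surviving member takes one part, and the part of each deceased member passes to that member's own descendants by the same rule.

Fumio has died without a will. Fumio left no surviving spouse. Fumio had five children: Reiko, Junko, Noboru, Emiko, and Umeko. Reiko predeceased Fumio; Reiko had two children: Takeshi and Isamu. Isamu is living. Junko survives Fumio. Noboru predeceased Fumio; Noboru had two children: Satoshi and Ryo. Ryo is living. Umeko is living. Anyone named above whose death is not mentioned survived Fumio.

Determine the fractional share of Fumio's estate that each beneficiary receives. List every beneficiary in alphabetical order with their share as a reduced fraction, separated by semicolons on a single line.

Emiko 1/5; Isamu 1/10; Junko 1/5; Ryo 1/10; Satoshi 1/10; Takeshi 1/10; Umeko 1/5

There is no surviving spouse, so the entire estate passes to Fumio's descendants per stirpes.
The estate is divided into 5 equal shares of 1/5 among Reiko, Junko, Noboru, Emiko, Umeko.
Reiko predeceased; the 1/5 allotted to Reiko's branch passes to Reiko's issue by representation.
The 1/5 is divided into 2 equal shares of 1/10 among Takeshi, Isamu.
Takeshi is living and takes 1/10.
Isamu is living and takes 1/10.
Junko is living and takes 1/5.
Noboru predeceased; the 1/5 allotted to Noboru's branch passes to Noboru's issue by representation.
The 1/5 is divided into 2 equal shares of 1/10 among Satoshi, Ryo.
Satoshi is living and takes 1/10.
Ryo is living and takes 1/10.
Emiko is living and takes 1/5.
Umeko is living and takes 1/5.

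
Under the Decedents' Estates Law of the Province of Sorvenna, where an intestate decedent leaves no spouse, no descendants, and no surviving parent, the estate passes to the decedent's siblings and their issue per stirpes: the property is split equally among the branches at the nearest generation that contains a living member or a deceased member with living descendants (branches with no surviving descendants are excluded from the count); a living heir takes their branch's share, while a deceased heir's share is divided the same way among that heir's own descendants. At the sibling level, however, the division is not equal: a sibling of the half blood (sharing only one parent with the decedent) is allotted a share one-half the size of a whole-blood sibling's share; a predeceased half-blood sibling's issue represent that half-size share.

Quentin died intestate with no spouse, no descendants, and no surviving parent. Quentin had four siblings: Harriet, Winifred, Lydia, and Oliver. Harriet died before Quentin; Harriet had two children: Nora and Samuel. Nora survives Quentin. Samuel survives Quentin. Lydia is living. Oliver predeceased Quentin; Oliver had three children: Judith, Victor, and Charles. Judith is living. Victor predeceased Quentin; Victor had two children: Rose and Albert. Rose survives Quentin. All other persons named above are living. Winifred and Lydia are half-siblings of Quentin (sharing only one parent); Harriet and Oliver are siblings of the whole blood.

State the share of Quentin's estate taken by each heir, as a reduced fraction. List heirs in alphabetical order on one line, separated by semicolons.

Albert 1/18; Charles 1/9; Judith 1/9; Lydia 1/6; Nora 1/6; Rose 1/18; Samuel 1/6; Winifred 1/6

No spouse, descendants, or parent survives, so the estate passes to Quentin's siblings per stirpes.
Half-blood siblings count for one-half the weight of whole-blood siblings at the initial division.
Dividing 1 in proportion to weights (total weight 3): Harriet (weight 1) → 1/3; Winifred (weight 1/2) → 1/6; Lydia (weight 1/2) → 1/6; Oliver (weight 1) → 1/3.
Harriet predeceased; the 1/3 allotted to Harriet's branch passes to Harriet's issue by representation.
The 1/3 is divided into 2 equal shares of 1/6 among Nora, Samuel.
Nora is living and takes 1/6.
Samuel is living and takes 1/6.
Winifred is living and takes 1/6.
Lydia is living and takes 1/6.
Oliver predeceased; the 1/3 allotted to Oliver's branch passes to Oliver's issue by representation.
The 1/3 is divided into 3 equal shares of 1/9 among Judith, Victor, Charles.
Judith is living and takes 1/9.
Victor predeceased; the 1/9 allotted to Victor's branch passes to Victor's issue by representation.
The 1/9 is divided into 2 equal shares of 1/18 among Rose, Albert.
Rose is living and takes 1/18.
Albert is living and takes 1/18.
Charles is living and takes 1/9.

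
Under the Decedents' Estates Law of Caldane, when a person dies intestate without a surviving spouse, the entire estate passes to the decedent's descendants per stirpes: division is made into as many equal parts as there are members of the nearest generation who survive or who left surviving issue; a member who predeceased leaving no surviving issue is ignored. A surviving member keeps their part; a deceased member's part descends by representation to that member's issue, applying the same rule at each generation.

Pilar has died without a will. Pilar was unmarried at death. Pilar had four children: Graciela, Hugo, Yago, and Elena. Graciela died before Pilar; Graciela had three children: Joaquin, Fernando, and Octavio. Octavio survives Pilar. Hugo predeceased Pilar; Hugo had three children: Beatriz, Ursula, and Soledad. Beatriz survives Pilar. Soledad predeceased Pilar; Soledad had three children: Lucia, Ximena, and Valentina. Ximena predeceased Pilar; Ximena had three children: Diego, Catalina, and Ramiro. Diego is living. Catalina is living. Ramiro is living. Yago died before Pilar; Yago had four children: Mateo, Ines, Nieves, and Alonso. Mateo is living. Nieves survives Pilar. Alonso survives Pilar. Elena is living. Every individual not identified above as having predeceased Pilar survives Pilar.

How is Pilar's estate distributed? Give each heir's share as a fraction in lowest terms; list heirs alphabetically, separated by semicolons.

There is no surviving spouse, so the entire estate passes to Pilar's descendants per stirpes.
The estate is divided into 4 equal shares of 1/4 among Graciela, Hugo, Yago, Elena.
Graciela predeceased; the 1/4 allotted to Graciela's branch passes to Graciela's issue by representation.
The 1/4 is divided into 3 equal shares of 1/12 among Joaquin, Fernando, Octavio.
Joaquin is living and takes 1/12.
Fernando is living and takes 1/12.
Octavio is living and takes 1/12.
Hugo predeceased; the 1/4 allotted to Hugo's branch passes to Hugo's issue by representation.
The 1/4 is divided into 3 equal shares of 1/12 among Beatriz, Ursula, Soledad.
Beatriz is living and takes 1/12.
Ursula is living and takes 1/12.
Soledad predeceased; the 1/12 allotted to Soledad's branch passes to Soledad's issue by representation.
The 1/12 is divided into 3 equal shares of 1/36 among Lucia, Ximena, Valentina.
Lucia is living and takes 1/36.
Ximena predeceased; the 1/36 allotted to Ximena's branch passes to Ximena's issue by representation.
The 1/36 is divided into 3 equal shares of 1/108 among Diego, Catalina, Ramiro.
Diego is living and takes 1/108.
Catalina is living and takes 1/108.
Ramiro is living and takes 1/108.
Valentina is living and takes 1/36.
Yago predeceased; the 1/4 allotted to Yago's branch passes to Yago's issue by representation.
The 1/4 is divided into 4 equal shares of 1/16 among Mateo, Ines, Nieves, Alonso.
Mateo is living and takes 1/16.
Ines is living and takes 1/16.
Nieves is living and takes 1/16.
Alonso is living and takes 1/16.
Elena is living and takes 1/4.

Alonso 1/16; Beatriz 1/12; Catalina 1/108; Diego 1/108; Elena 1/4; Fernando 1/12; Ines 1/16; Joaquin 1/12; Lucia 1/36; Mateo 1/16; Nieves 1/16; Octavio 1/12; Ramiro 1/108; Ursula 1/12; Valentina 1/36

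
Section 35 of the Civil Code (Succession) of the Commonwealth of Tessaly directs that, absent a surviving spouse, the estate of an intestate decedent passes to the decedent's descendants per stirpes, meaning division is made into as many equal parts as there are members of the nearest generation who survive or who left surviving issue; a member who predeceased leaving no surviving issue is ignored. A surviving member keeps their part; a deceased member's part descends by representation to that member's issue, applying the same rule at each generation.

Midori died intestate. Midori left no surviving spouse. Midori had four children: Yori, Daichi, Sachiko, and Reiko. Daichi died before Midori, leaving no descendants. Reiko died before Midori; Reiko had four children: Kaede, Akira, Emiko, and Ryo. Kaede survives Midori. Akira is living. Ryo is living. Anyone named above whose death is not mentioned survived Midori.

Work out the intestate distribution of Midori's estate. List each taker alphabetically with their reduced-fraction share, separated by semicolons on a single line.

There is no surviving spouse, so the entire estate passes to Midori's descendants per stirpes.
Daichi left no surviving issue, so that branch lapses and is disregarded.
The estate is divided into 3 equal shares of 1/3 among Yori, Sachiko, Reiko.
Yori is living and takes 1/3.
Sachiko is living and takes 1/3.
Reiko predeceased; the 1/3 allotted to Reiko's branch passes to Reiko's issue by representation.
The 1/3 is divided into 4 equal shares of 1/12 among Kaede, Akira, Emiko, Ryo.
Kaede is living and takes 1/12.
Akira is living and takes 1/12.
Emiko is living and takes 1/12.
Ryo is living and takes 1/12.

Akira 1/12; Emiko 1/12; Kaede 1/12; Ryo 1/12; Sachiko 1/3; Yori 1/3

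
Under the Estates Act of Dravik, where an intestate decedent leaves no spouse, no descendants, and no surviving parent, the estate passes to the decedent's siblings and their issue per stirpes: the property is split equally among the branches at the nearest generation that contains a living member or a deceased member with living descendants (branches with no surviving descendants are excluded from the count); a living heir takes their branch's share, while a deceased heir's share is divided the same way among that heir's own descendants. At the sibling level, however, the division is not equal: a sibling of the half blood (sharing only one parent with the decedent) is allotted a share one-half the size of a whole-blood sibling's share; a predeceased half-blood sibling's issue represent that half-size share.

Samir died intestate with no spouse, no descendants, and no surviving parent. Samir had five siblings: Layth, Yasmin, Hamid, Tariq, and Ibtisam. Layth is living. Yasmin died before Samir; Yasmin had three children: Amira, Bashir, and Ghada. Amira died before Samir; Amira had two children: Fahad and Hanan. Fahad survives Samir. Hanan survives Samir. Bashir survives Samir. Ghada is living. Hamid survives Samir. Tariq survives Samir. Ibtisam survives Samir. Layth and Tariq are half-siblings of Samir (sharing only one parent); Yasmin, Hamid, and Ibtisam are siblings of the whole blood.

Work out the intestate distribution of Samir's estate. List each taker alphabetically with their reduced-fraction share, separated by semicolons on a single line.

No spouse, descendants, or parent survives, so the estate passes to Samir's siblings per stirpes.
Half-blood siblings count for one-half the weight of whole-blood siblings at the initial division.
Dividing 1 in proportion to weights (total weight 4): Layth (weight 1/2) → 1/8; Yasmin (weight 1) → 1/4; Hamid (weight 1) → 1/4; Tariq (weight 1/2) → 1/8; Ibtisam (weight 1) → 1/4.
Layth is living and takes 1/8.
Yasmin predeceased; the 1/4 allotted to Yasmin's branch passes to Yasmin's issue by representation.
The 1/4 is divided into 3 equal shares of 1/12 among Amira, Bashir, Ghada.
Amira predeceased; the 1/12 allotted to Amira's branch passes to Amira's issue by representation.
The 1/12 is divided into 2 equal shares of 1/24 among Fahad, Hanan.
Fahad is living and takes 1/24.
Hanan is living and takes 1/24.
Bashir is living and takes 1/12.
Ghada is living and takes 1/12.
Hamid is living and takes 1/4.
Tariq is living and takes 1/8.
Ibtisam is living and takes 1/4.

Bashir 1/12; Fahad 1/24; Ghada 1/12; Hamid 1/4; Hanan 1/24; Ibtisam 1/4; Layth 1/8; Tariq 1/8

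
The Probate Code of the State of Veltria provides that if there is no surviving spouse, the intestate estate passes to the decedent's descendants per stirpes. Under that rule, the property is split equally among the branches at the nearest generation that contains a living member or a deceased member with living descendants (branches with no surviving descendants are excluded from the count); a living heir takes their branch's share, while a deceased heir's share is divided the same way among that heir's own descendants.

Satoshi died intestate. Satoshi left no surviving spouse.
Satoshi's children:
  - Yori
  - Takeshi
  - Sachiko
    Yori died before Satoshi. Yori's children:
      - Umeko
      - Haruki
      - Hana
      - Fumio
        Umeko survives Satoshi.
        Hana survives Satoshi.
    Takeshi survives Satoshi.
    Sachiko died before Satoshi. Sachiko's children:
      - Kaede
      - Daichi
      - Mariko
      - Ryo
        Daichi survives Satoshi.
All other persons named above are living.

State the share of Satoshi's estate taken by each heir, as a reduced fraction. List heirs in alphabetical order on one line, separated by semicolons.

Daichi 1/12; Fumio 1/12; Hana 1/12; Haruki 1/12; Kaede 1/12; Mariko 1/12; Ryo 1/12; Takeshi 1/3; Umeko 1/12

There is no surviving spouse, so the entire estate passes to Satoshi's descendants per stirpes.
The estate is divided into 3 equal shares of 1/3 among Yori, Takeshi, Sachiko.
Yori predeceased; the 1/3 allotted to Yori's branch passes to Yori's issue by representation.
The 1/3 is divided into 4 equal shares of 1/12 among Umeko, Haruki, Hana, Fumio.
Umeko is living and takes 1/12.
Haruki is living and takes 1/12.
Hana is living and takes 1/12.
Fumio is living and takes 1/12.
Takeshi is living and takes 1/3.
Sachiko predeceased; the 1/3 allotted to Sachiko's branch passes to Sachiko's issue by representation.
The 1/3 is divided into 4 equal shares of 1/12 among Kaede, Daichi, Mariko, Ryo.
Kaede is living and takes 1/12.
Daichi is living and takes 1/12.
Mariko is living and takes 1/12.
Ryo is living and takes 1/12.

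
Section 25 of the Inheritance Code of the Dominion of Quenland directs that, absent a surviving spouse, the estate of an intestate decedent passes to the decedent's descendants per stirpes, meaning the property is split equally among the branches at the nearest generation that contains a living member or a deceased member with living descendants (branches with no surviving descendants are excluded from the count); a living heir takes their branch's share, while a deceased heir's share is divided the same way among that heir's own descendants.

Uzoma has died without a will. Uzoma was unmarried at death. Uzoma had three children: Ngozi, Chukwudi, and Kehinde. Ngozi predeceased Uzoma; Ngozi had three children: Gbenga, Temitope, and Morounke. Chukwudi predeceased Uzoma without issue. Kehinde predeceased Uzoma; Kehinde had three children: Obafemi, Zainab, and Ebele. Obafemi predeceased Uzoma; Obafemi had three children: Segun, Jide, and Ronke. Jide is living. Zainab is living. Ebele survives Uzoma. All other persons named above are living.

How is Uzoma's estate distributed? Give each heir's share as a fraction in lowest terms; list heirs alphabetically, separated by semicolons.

Ebele 1/6; Gbenga 1/6; Jide 1/18; Morounke 1/6; Ronke 1/18; Segun 1/18; Temitope 1/6; Zainab 1/6

There is no surviving spouse, so the entire estate passes to Uzoma's descendants per stirpes.
Chukwudi left no surviving issue, so that branch lapses and is disregarded.
The estate is divided into 2 equal shares of 1/2 among Ngozi, Kehinde.
Ngozi predeceased; the 1/2 allotted to Ngozi's branch passes to Ngozi's issue by representation.
The 1/2 is divided into 3 equal shares of 1/6 among Gbenga, Temitope, Morounke.
Gbenga is living and takes 1/6.
Temitope is living and takes 1/6.
Morounke is living and takes 1/6.
Kehinde predeceased; the 1/2 allotted to Kehinde's branch passes to Kehinde's issue by representation.
The 1/2 is divided into 3 equal shares of 1/6 among Obafemi, Zainab, Ebele.
Obafemi predeceased; the 1/6 allotted to Obafemi's branch passes to Obafemi's issue by representation.
The 1/6 is divided into 3 equal shares of 1/18 among Segun, Jide, Ronke.
Segun is living and takes 1/18.
Jide is living and takes 1/18.
Ronke is living and takes 1/18.
Zainab is living and takes 1/6.
Ebele is living and takes 1/6.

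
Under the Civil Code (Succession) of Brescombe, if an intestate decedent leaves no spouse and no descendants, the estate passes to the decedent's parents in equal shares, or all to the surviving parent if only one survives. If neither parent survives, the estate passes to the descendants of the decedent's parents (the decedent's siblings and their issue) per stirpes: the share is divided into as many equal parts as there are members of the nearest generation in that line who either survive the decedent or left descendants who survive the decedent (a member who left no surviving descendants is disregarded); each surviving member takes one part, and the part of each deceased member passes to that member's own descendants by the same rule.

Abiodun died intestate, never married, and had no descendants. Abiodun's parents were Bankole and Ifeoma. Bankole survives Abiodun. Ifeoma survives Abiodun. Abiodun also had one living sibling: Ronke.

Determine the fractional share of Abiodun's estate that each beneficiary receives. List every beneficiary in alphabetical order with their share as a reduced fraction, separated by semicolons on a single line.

Bankole 1/2; Ifeoma 1/2

Both parents survive, so Bankole and Ifeoma each take 1/2. The siblings take nothing because a surviving parent has priority.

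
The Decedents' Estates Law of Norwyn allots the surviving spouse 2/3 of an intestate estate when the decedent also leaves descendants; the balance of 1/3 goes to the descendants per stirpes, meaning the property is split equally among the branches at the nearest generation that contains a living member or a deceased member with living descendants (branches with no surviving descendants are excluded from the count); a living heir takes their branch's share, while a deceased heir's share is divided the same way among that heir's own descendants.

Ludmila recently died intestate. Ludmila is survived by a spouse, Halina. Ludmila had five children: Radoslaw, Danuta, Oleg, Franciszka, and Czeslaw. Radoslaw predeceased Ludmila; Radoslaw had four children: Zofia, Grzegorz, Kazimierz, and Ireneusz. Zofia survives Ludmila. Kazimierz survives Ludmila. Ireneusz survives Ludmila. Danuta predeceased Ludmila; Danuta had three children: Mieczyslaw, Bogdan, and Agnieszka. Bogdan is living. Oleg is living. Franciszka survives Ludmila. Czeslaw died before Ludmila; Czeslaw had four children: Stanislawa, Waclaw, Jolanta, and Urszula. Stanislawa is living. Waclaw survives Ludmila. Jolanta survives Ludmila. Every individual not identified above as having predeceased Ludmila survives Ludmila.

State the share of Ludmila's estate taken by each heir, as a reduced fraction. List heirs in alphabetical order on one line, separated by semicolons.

Agnieszka 1/45; Bogdan 1/45; Franciszka 1/15; Grzegorz 1/60; Halina 2/3; Ireneusz 1/60; Jolanta 1/60; Kazimierz 1/60; Mieczyslaw 1/45; Oleg 1/15; Stanislawa 1/60; Urszula 1/60; Waclaw 1/60; Zofia 1/60

Halina, as surviving spouse, takes 2/3.
The remaining 1/3 passes to Ludmila's descendants per stirpes.
The 1/3 is divided into 5 equal shares of 1/15 among Radoslaw, Danuta, Oleg, Franciszka, Czeslaw.
Radoslaw predeceased; the 1/15 allotted to Radoslaw's branch passes to Radoslaw's issue by representation.
The 1/15 is divided into 4 equal shares of 1/60 among Zofia, Grzegorz, Kazimierz, Ireneusz.
Zofia is living and takes 1/60.
Grzegorz is living and takes 1/60.
Kazimierz is living and takes 1/60.
Ireneusz is living and takes 1/60.
Danuta predeceased; the 1/15 allotted to Danuta's branch passes to Danuta's issue by representation.
The 1/15 is divided into 3 equal shares of 1/45 among Mieczyslaw, Bogdan, Agnieszka.
Mieczyslaw is living and takes 1/45.
Bogdan is living and takes 1/45.
Agnieszka is living and takes 1/45.
Oleg is living and takes 1/15.
Franciszka is living and takes 1/15.
Czeslaw predeceased; the 1/15 allotted to Czeslaw's branch passes to Czeslaw's issue by representation.
The 1/15 is divided into 4 equal shares of 1/60 among Stanislawa, Waclaw, Jolanta, Urszula.
Stanislawa is living and takes 1/60.
Waclaw is living and takes 1/60.
Jolanta is living and takes 1/60.
Urszula is living and takes 1/60.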